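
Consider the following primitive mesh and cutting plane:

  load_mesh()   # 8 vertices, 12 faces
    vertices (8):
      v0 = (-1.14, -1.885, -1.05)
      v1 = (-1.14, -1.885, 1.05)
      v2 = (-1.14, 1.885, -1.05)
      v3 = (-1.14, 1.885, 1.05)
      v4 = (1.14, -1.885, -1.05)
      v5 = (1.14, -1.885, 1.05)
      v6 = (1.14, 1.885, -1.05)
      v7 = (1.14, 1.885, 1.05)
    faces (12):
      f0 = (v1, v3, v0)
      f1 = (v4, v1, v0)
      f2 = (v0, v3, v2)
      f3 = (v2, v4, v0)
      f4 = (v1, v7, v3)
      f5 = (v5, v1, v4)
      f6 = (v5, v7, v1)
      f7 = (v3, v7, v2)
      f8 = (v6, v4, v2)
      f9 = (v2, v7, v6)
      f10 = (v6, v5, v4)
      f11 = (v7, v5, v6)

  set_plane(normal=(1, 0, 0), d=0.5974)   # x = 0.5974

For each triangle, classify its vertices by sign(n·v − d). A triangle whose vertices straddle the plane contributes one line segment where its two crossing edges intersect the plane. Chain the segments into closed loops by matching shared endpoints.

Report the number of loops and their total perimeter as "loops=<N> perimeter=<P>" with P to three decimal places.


loops=1 perimeter=11.740

Straddling triangles (8 of 12):
  (v4,v1,v0) [+--] → (0.5974, -1.885, -0.550237)–(0.5974, -1.885, -1.05)  len=0.4998
  (v2,v4,v0) [-+-] → (0.5974, -0.987806, -1.05)–(0.5974, -1.885, -1.05)  len=0.8972
  (v1,v7,v3) [-+-] → (0.5974, 0.987806, 1.05)–(0.5974, 1.885, 1.05)  len=0.8972
  (v5,v1,v4) [+-+] → (0.5974, -1.885, 1.05)–(0.5974, -1.885, -0.550237)  len=1.6002
  (v5,v7,v1) [++-] → (0.5974, 0.987806, 1.05)–(0.5974, -1.885, 1.05)  len=2.8728
  (v3,v7,v2) [-+-] → (0.5974, 1.885, 1.05)–(0.5974, 1.885, 0.550237)  len=0.4998
  (v6,v4,v2) [++-] → (0.5974, -0.987806, -1.05)–(0.5974, 1.885, -1.05)  len=2.8728
  (v2,v7,v6) [-++] → (0.5974, 1.885, 0.550237)–(0.5974, 1.885, -1.05)  len=1.6002

Chained into 1 loop(s):
  loop 1: 8 segments, perimeter = 11.7400
Total perimeter = 11.740


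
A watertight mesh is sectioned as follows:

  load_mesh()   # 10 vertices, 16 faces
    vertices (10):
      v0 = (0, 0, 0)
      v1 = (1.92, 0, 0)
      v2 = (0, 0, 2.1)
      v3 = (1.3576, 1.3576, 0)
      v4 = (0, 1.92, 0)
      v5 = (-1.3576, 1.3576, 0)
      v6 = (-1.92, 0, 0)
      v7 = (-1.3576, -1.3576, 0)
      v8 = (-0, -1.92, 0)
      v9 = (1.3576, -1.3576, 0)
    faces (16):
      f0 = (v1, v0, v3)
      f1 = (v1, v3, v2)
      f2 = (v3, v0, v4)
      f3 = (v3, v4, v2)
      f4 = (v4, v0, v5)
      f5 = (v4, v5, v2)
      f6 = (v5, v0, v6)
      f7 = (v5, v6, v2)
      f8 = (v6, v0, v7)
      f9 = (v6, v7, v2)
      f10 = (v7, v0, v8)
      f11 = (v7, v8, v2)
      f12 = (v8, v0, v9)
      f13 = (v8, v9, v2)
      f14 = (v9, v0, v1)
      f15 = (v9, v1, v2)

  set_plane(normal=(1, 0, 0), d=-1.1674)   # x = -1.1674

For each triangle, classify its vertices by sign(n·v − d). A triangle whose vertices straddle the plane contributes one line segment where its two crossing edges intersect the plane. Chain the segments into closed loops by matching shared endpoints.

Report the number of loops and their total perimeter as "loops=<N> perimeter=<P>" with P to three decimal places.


Straddling triangles (8 of 16):
  (v4,v0,v5) [++-] → (-1.1674, 1.1674, 0)–(-1.1674, 1.43639, 0)  len=0.2690
  (v4,v5,v2) [+-+] → (-1.1674, 1.43639, 0)–(-1.1674, 1.1674, 0.29421)  len=0.3986
  (v5,v0,v6) [-+-] → (-1.1674, 1.1674, 0)–(-1.1674, 0, 0)  len=1.1674
  (v5,v6,v2) [--+] → (-1.1674, 0, 0.823156)–(-1.1674, 1.1674, 0.29421)  len=1.2816
  (v6,v0,v7) [-+-] → (-1.1674, 0, 0)–(-1.1674, -1.1674, 0)  len=1.1674
  (v6,v7,v2) [--+] → (-1.1674, -1.1674, 0.29421)–(-1.1674, 0, 0.823156)  len=1.2816
  (v7,v0,v8) [-++] → (-1.1674, -1.1674, 0)–(-1.1674, -1.43639, 0)  len=0.2690
  (v7,v8,v2) [-++] → (-1.1674, -1.43639, 0)–(-1.1674, -1.1674, 0.29421)  len=0.3986

Chained into 1 loop(s):
  loop 1: 8 segments, perimeter = 6.2334
Total perimeter = 6.233

loops=1 perimeter=6.233


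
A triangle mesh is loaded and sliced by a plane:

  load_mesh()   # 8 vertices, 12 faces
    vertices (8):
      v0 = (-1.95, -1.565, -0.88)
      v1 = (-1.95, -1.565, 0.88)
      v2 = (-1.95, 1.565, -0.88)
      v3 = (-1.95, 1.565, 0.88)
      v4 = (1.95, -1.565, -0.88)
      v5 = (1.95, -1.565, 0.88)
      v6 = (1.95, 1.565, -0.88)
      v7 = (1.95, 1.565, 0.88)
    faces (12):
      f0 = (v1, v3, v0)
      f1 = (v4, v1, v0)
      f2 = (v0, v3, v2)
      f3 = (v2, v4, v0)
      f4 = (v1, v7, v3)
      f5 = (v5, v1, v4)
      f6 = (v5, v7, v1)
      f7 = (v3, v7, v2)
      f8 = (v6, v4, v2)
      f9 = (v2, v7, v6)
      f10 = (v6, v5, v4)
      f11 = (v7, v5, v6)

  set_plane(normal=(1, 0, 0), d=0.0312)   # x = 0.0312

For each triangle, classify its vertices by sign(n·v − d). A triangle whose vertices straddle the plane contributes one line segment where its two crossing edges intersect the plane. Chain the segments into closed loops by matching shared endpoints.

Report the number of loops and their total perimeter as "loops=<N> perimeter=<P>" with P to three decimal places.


Straddling triangles (8 of 12):
  (v4,v1,v0) [+--] → (0.0312, -1.565, -0.01408)–(0.0312, -1.565, -0.88)  len=0.8659
  (v2,v4,v0) [-+-] → (0.0312, -0.02504, -0.88)–(0.0312, -1.565, -0.88)  len=1.5400
  (v1,v7,v3) [-+-] → (0.0312, 0.02504, 0.88)–(0.0312, 1.565, 0.88)  len=1.5400
  (v5,v1,v4) [+-+] → (0.0312, -1.565, 0.88)–(0.0312, -1.565, -0.01408)  len=0.8941
  (v5,v7,v1) [++-] → (0.0312, 0.02504, 0.88)–(0.0312, -1.565, 0.88)  len=1.5900
  (v3,v7,v2) [-+-] → (0.0312, 1.565, 0.88)–(0.0312, 1.565, 0.01408)  len=0.8659
  (v6,v4,v2) [++-] → (0.0312, -0.02504, -0.88)–(0.0312, 1.565, -0.88)  len=1.5900
  (v2,v7,v6) [-++] → (0.0312, 1.565, 0.01408)–(0.0312, 1.565, -0.88)  len=0.8941

Chained into 1 loop(s):
  loop 1: 8 segments, perimeter = 9.7800
Total perimeter = 9.780

loops=1 perimeter=9.780


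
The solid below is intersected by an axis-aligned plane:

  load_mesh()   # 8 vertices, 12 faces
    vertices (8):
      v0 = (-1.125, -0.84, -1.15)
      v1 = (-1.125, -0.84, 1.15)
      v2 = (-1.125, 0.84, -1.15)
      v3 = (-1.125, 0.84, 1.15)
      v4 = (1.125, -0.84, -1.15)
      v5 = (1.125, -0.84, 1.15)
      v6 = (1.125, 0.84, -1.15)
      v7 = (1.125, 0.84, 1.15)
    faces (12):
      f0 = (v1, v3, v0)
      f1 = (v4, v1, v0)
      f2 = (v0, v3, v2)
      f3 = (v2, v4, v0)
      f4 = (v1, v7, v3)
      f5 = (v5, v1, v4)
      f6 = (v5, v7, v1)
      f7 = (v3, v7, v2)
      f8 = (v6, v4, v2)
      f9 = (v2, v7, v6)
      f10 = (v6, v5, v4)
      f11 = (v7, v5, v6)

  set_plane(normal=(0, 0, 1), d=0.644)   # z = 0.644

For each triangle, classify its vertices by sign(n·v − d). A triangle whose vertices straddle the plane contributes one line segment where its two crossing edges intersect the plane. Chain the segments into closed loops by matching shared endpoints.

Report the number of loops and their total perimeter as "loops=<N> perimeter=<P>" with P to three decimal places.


loops=1 perimeter=7.860

Straddling triangles (8 of 12):
  (v1,v3,v0) [++-] → (-1.125, 0.4704, 0.644)–(-1.125, -0.84, 0.644)  len=1.3104
  (v4,v1,v0) [-+-] → (-0.63, -0.84, 0.644)–(-1.125, -0.84, 0.644)  len=0.4950
  (v0,v3,v2) [-+-] → (-1.125, 0.4704, 0.644)–(-1.125, 0.84, 0.644)  len=0.3696
  (v5,v1,v4) [++-] → (-0.63, -0.84, 0.644)–(1.125, -0.84, 0.644)  len=1.7550
  (v3,v7,v2) [++-] → (0.63, 0.84, 0.644)–(-1.125, 0.84, 0.644)  len=1.7550
  (v2,v7,v6) [-+-] → (0.63, 0.84, 0.644)–(1.125, 0.84, 0.644)  len=0.4950
  (v6,v5,v4) [-+-] → (1.125, -0.4704, 0.644)–(1.125, -0.84, 0.644)  len=0.3696
  (v7,v5,v6) [++-] → (1.125, -0.4704, 0.644)–(1.125, 0.84, 0.644)  len=1.3104

Chained into 1 loop(s):
  loop 1: 8 segments, perimeter = 7.8600
Total perimeter = 7.860


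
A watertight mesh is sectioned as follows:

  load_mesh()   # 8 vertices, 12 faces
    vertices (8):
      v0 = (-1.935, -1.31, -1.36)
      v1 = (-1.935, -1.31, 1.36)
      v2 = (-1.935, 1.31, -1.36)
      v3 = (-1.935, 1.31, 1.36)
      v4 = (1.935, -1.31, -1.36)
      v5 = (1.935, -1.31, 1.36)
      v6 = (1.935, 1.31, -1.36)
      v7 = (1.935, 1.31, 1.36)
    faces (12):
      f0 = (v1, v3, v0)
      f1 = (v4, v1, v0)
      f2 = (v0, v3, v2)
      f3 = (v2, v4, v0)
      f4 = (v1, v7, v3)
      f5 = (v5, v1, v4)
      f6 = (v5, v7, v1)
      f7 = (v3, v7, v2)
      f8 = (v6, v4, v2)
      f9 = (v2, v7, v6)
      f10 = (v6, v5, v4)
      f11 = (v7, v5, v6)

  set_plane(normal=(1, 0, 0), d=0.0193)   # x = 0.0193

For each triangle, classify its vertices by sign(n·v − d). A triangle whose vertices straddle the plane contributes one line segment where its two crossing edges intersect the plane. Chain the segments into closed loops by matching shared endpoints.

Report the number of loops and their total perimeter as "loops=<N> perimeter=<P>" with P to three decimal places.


loops=1 perimeter=10.680

Straddling triangles (8 of 12):
  (v4,v1,v0) [+--] → (0.0193, -1.31, -0.0135649)–(0.0193, -1.31, -1.36)  len=1.3464
  (v2,v4,v0) [-+-] → (0.0193, -0.0130661, -1.36)–(0.0193, -1.31, -1.36)  len=1.2969
  (v1,v7,v3) [-+-] → (0.0193, 0.0130661, 1.36)–(0.0193, 1.31, 1.36)  len=1.2969
  (v5,v1,v4) [+-+] → (0.0193, -1.31, 1.36)–(0.0193, -1.31, -0.0135649)  len=1.3736
  (v5,v7,v1) [++-] → (0.0193, 0.0130661, 1.36)–(0.0193, -1.31, 1.36)  len=1.3231
  (v3,v7,v2) [-+-] → (0.0193, 1.31, 1.36)–(0.0193, 1.31, 0.0135649)  len=1.3464
  (v6,v4,v2) [++-] → (0.0193, -0.0130661, -1.36)–(0.0193, 1.31, -1.36)  len=1.3231
  (v2,v7,v6) [-++] → (0.0193, 1.31, 0.0135649)–(0.0193, 1.31, -1.36)  len=1.3736

Chained into 1 loop(s):
  loop 1: 8 segments, perimeter = 10.6800
Total perimeter = 10.680


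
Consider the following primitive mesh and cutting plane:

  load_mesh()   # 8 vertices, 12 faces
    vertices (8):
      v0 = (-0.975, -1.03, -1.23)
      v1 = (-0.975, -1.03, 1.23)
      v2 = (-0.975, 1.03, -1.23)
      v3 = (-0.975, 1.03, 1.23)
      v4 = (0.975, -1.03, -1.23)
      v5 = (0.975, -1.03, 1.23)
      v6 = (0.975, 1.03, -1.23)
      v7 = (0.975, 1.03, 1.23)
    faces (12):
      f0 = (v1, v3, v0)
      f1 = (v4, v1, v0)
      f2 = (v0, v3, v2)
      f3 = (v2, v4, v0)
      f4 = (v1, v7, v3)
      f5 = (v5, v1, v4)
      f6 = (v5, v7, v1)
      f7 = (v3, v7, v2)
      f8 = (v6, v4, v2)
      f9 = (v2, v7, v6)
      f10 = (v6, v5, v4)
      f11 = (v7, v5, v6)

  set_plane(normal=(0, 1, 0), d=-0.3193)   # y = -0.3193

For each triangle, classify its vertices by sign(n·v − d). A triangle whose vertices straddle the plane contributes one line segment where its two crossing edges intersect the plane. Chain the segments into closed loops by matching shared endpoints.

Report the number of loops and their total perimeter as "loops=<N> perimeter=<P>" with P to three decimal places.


loops=1 perimeter=8.820

Straddling triangles (8 of 12):
  (v1,v3,v0) [-+-] → (-0.975, -0.3193, 1.23)–(-0.975, -0.3193, -0.3813)  len=1.6113
  (v0,v3,v2) [-++] → (-0.975, -0.3193, -0.3813)–(-0.975, -0.3193, -1.23)  len=0.8487
  (v2,v4,v0) [+--] → (0.30225, -0.3193, -1.23)–(-0.975, -0.3193, -1.23)  len=1.2772
  (v1,v7,v3) [-++] → (-0.30225, -0.3193, 1.23)–(-0.975, -0.3193, 1.23)  len=0.6728
  (v5,v7,v1) [-+-] → (0.975, -0.3193, 1.23)–(-0.30225, -0.3193, 1.23)  len=1.2772
  (v6,v4,v2) [+-+] → (0.975, -0.3193, -1.23)–(0.30225, -0.3193, -1.23)  len=0.6728
  (v6,v5,v4) [+--] → (0.975, -0.3193, 0.3813)–(0.975, -0.3193, -1.23)  len=1.6113
  (v7,v5,v6) [+-+] → (0.975, -0.3193, 1.23)–(0.975, -0.3193, 0.3813)  len=0.8487

Chained into 1 loop(s):
  loop 1: 8 segments, perimeter = 8.8200
Total perimeter = 8.820


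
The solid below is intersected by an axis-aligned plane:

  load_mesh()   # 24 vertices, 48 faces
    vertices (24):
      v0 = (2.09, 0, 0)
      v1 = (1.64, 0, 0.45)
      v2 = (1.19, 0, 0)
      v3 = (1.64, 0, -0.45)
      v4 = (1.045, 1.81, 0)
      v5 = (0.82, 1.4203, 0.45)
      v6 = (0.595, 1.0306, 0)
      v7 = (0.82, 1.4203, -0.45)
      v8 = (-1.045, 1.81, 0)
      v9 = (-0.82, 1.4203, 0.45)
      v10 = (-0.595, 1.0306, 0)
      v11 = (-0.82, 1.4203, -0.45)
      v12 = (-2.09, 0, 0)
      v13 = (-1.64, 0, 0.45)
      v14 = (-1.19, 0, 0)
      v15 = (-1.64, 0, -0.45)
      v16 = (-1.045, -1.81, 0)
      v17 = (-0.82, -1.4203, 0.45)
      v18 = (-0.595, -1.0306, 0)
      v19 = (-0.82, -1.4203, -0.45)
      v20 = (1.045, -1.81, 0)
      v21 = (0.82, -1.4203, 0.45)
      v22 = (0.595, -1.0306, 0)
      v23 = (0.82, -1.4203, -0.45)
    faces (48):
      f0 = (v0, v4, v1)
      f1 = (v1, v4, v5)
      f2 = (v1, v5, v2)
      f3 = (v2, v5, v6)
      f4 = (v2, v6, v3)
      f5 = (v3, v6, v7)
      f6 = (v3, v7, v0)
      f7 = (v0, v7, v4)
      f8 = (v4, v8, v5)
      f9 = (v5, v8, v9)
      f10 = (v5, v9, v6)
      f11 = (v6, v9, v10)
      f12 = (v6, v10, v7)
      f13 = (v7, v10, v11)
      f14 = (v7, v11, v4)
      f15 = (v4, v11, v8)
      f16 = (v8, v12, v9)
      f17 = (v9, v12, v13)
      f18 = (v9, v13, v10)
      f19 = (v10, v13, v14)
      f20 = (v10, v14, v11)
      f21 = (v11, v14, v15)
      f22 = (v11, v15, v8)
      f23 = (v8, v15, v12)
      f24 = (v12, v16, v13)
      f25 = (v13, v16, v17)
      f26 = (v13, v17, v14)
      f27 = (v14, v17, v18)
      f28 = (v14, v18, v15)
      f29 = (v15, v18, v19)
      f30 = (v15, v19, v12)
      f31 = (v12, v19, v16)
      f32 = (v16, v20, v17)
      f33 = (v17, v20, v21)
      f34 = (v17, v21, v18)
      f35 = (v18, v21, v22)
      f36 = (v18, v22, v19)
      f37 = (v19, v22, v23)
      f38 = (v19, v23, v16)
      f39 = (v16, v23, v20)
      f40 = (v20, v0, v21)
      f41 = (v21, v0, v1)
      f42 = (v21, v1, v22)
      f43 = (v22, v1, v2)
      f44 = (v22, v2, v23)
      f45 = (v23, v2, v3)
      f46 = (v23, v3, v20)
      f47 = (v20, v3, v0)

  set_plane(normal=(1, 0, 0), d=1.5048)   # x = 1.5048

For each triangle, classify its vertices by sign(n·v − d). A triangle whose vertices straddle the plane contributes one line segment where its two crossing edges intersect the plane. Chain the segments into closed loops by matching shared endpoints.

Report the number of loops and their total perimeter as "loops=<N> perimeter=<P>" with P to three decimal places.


loops=1 perimeter=4.682

Straddling triangles (14 of 48):
  (v0,v4,v1) [+-+] → (1.5048, 1.0136, 0)–(1.5048, 0.411281, 0.347748)  len=0.6955
  (v1,v4,v5) [+--] → (1.5048, 0.411281, 0.347748)–(1.5048, 0.234176, 0.45)  len=0.2045
  (v1,v5,v2) [+--] → (1.5048, 0.234176, 0.45)–(1.5048, 0, 0.3148)  len=0.2704
  (v2,v6,v3) [--+] → (1.5048, 0.133337, -0.39178)–(1.5048, 0, -0.3148)  len=0.1540
  (v3,v6,v7) [+--] → (1.5048, 0.133337, -0.39178)–(1.5048, 0.234176, -0.45)  len=0.1164
  (v3,v7,v0) [+-+] → (1.5048, 0.234176, -0.45)–(1.5048, 0.654456, -0.207354)  len=0.4853
  (v0,v7,v4) [+--] → (1.5048, 0.654456, -0.207354)–(1.5048, 1.0136, 0)  len=0.4147
  (v20,v0,v21) [-+-] → (1.5048, -1.0136, 0)–(1.5048, -0.654456, 0.207354)  len=0.4147
  (v21,v0,v1) [-++] → (1.5048, -0.654456, 0.207354)–(1.5048, -0.234176, 0.45)  len=0.4853
  (v21,v1,v22) [-+-] → (1.5048, -0.234176, 0.45)–(1.5048, -0.133337, 0.39178)  len=0.1164
  (v22,v1,v2) [-+-] → (1.5048, -0.133337, 0.39178)–(1.5048, 0, 0.3148)  len=0.1540
  (v23,v2,v3) [--+] → (1.5048, 0, -0.3148)–(1.5048, -0.234176, -0.45)  len=0.2704
  (v23,v3,v20) [-+-] → (1.5048, -0.234176, -0.45)–(1.5048, -0.411281, -0.347748)  len=0.2045
  (v20,v3,v0) [-++] → (1.5048, -0.411281, -0.347748)–(1.5048, -1.0136, 0)  len=0.6955

Chained into 1 loop(s):
  loop 1: 14 segments, perimeter = 4.6816
Total perimeter = 4.682


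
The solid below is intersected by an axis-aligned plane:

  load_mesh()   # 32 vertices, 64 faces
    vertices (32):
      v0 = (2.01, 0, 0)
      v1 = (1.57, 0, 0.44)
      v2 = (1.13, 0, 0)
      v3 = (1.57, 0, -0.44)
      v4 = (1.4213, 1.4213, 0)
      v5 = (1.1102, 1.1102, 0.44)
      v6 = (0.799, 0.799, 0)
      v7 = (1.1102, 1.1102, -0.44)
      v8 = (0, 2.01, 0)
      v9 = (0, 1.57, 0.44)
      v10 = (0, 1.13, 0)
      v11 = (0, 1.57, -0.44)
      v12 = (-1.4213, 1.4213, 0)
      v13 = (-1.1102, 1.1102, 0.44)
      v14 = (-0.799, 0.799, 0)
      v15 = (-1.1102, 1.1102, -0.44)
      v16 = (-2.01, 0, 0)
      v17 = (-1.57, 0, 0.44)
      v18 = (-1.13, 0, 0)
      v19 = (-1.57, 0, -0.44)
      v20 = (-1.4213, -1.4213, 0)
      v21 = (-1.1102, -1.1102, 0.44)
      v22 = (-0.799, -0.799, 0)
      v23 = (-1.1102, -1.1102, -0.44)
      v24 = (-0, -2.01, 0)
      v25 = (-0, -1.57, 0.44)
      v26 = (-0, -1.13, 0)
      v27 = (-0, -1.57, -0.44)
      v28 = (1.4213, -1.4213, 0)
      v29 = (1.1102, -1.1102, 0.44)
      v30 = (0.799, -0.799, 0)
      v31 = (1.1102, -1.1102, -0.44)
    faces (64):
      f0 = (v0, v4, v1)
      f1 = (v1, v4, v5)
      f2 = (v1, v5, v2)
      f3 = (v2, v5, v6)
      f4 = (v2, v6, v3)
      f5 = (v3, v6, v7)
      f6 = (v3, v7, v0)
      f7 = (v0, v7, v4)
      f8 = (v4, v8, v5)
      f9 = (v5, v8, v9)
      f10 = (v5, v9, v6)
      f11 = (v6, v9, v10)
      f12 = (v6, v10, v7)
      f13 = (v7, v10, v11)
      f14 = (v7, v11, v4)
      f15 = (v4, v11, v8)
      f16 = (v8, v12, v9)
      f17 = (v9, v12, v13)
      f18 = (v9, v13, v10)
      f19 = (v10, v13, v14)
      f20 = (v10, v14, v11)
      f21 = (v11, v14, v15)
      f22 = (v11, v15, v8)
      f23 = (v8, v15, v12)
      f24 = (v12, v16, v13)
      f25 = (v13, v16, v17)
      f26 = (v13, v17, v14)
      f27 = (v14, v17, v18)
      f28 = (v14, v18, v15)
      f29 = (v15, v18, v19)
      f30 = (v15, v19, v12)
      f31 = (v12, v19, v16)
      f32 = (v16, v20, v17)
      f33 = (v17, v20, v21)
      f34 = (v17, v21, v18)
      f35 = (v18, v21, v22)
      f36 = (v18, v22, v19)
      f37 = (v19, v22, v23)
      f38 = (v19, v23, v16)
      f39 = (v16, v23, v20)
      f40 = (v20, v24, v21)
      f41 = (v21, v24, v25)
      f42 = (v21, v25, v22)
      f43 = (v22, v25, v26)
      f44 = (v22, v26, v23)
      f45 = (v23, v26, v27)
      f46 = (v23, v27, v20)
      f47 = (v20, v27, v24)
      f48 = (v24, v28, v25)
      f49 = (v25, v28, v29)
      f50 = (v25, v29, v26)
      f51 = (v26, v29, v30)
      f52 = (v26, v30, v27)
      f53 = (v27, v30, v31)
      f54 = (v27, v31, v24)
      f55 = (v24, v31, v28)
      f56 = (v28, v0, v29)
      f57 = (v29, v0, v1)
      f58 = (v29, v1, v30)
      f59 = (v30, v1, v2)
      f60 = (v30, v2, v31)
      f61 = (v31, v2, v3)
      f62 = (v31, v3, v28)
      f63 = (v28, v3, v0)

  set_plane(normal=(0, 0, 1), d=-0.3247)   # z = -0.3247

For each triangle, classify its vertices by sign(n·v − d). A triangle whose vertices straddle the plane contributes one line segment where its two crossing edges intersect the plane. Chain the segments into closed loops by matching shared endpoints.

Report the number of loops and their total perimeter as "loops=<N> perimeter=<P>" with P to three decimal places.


Straddling triangles (32 of 64):
  (v2,v6,v3) [++-] → (1.36796, 0.209374, -0.3247)–(1.4547, 0, -0.3247)  len=0.2266
  (v3,v6,v7) [-+-] → (1.36796, 0.209374, -0.3247)–(1.02865, 1.02865, -0.3247)  len=0.8868
  (v3,v7,v0) [--+] → (1.34599, 0.819277, -0.3247)–(1.6853, 0, -0.3247)  len=0.8868
  (v0,v7,v4) [+-+] → (1.34599, 0.819277, -0.3247)–(1.19172, 1.19172, -0.3247)  len=0.4031
  (v6,v10,v7) [++-] → (0.819277, 1.11539, -0.3247)–(1.02865, 1.02865, -0.3247)  len=0.2266
  (v7,v10,v11) [-+-] → (0.819277, 1.11539, -0.3247)–(0, 1.4547, -0.3247)  len=0.8868
  (v7,v11,v4) [--+] → (0.372445, 1.53103, -0.3247)–(1.19172, 1.19172, -0.3247)  len=0.8868
  (v4,v11,v8) [+-+] → (0.372445, 1.53103, -0.3247)–(0, 1.6853, -0.3247)  len=0.4031
  (v10,v14,v11) [++-] → (-0.209374, 1.36796, -0.3247)–(0, 1.4547, -0.3247)  len=0.2266
  (v11,v14,v15) [-+-] → (-0.209374, 1.36796, -0.3247)–(-1.02865, 1.02865, -0.3247)  len=0.8868
  (v11,v15,v8) [--+] → (-0.819277, 1.34599, -0.3247)–(0, 1.6853, -0.3247)  len=0.8868
  (v8,v15,v12) [+-+] → (-0.819277, 1.34599, -0.3247)–(-1.19172, 1.19172, -0.3247)  len=0.4031
  (v14,v18,v15) [++-] → (-1.11539, 0.819277, -0.3247)–(-1.02865, 1.02865, -0.3247)  len=0.2266
  (v15,v18,v19) [-+-] → (-1.11539, 0.819277, -0.3247)–(-1.4547, 0, -0.3247)  len=0.8868
  (v15,v19,v12) [--+] → (-1.53103, 0.372445, -0.3247)–(-1.19172, 1.19172, -0.3247)  len=0.8868
  (v12,v19,v16) [+-+] → (-1.53103, 0.372445, -0.3247)–(-1.6853, 0, -0.3247)  len=0.4031
  (v18,v22,v19) [++-] → (-1.36796, -0.209374, -0.3247)–(-1.4547, 0, -0.3247)  len=0.2266
  (v19,v22,v23) [-+-] → (-1.36796, -0.209374, -0.3247)–(-1.02865, -1.02865, -0.3247)  len=0.8868
  (v19,v23,v16) [--+] → (-1.34599, -0.819277, -0.3247)–(-1.6853, 0, -0.3247)  len=0.8868
  (v16,v23,v20) [+-+] → (-1.34599, -0.819277, -0.3247)–(-1.19172, -1.19172, -0.3247)  len=0.4031
  (v22,v26,v23) [++-] → (-0.819277, -1.11539, -0.3247)–(-1.02865, -1.02865, -0.3247)  len=0.2266
  (v23,v26,v27) [-+-] → (-0.819277, -1.11539, -0.3247)–(0, -1.4547, -0.3247)  len=0.8868
  (v23,v27,v20) [--+] → (-0.372445, -1.53103, -0.3247)–(-1.19172, -1.19172, -0.3247)  len=0.8868
  (v20,v27,v24) [+-+] → (-0.372445, -1.53103, -0.3247)–(0, -1.6853, -0.3247)  len=0.4031
  (v26,v30,v27) [++-] → (0.209374, -1.36796, -0.3247)–(0, -1.4547, -0.3247)  len=0.2266
  (v27,v30,v31) [-+-] → (0.209374, -1.36796, -0.3247)–(1.02865, -1.02865, -0.3247)  len=0.8868
  (v27,v31,v24) [--+] → (0.819277, -1.34599, -0.3247)–(0, -1.6853, -0.3247)  len=0.8868
  (v24,v31,v28) [+-+] → (0.819277, -1.34599, -0.3247)–(1.19172, -1.19172, -0.3247)  len=0.4031
  (v30,v2,v31) [++-] → (1.11539, -0.819277, -0.3247)–(1.02865, -1.02865, -0.3247)  len=0.2266
  (v31,v2,v3) [-+-] → (1.11539, -0.819277, -0.3247)–(1.4547, 0, -0.3247)  len=0.8868
  (v31,v3,v28) [--+] → (1.53103, -0.372445, -0.3247)–(1.19172, -1.19172, -0.3247)  len=0.8868
  (v28,v3,v0) [+-+] → (1.53103, -0.372445, -0.3247)–(1.6853, 0, -0.3247)  len=0.4031

Chained into 2 loop(s):
  loop 1: 16 segments, perimeter = 8.9071
  loop 2: 16 segments, perimeter = 10.3191
Total perimeter = 19.226

loops=2 perimeter=19.226


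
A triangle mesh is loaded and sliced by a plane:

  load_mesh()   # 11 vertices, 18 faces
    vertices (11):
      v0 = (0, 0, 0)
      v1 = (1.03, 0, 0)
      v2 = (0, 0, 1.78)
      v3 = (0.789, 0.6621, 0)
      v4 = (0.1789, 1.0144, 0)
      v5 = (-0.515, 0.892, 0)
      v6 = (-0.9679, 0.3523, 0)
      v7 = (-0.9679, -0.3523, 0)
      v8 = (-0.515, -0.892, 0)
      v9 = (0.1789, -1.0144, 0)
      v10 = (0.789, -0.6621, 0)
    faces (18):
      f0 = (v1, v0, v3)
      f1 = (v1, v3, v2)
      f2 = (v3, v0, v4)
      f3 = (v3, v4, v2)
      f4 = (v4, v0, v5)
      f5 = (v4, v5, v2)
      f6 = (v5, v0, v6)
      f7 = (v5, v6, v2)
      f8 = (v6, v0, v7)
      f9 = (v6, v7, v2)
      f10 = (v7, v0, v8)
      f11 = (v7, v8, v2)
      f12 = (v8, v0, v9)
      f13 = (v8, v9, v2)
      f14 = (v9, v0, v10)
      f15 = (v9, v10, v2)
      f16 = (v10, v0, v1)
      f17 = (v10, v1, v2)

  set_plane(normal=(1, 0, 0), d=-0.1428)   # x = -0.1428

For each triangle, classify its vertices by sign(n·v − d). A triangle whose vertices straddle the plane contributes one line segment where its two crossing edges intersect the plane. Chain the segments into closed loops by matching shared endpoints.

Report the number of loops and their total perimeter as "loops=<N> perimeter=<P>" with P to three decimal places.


Straddling triangles (10 of 18):
  (v4,v0,v5) [++-] → (-0.1428, 0.247335, 0)–(-0.1428, 0.957654, 0)  len=0.7103
  (v4,v5,v2) [+-+] → (-0.1428, 0.957654, 0)–(-0.1428, 0.247335, 1.28644)  len=1.4695
  (v5,v0,v6) [-+-] → (-0.1428, 0.247335, 0)–(-0.1428, 0.0519769, 0)  len=0.1954
  (v5,v6,v2) [--+] → (-0.1428, 0.0519769, 1.51739)–(-0.1428, 0.247335, 1.28644)  len=0.3025
  (v6,v0,v7) [-+-] → (-0.1428, 0.0519769, 0)–(-0.1428, -0.0519769, 0)  len=0.1040
  (v6,v7,v2) [--+] → (-0.1428, -0.0519769, 1.51739)–(-0.1428, 0.0519769, 1.51739)  len=0.1040
  (v7,v0,v8) [-+-] → (-0.1428, -0.0519769, 0)–(-0.1428, -0.247335, 0)  len=0.1954
  (v7,v8,v2) [--+] → (-0.1428, -0.247335, 1.28644)–(-0.1428, -0.0519769, 1.51739)  len=0.3025
  (v8,v0,v9) [-++] → (-0.1428, -0.247335, 0)–(-0.1428, -0.957654, 0)  len=0.7103
  (v8,v9,v2) [-++] → (-0.1428, -0.957654, 0)–(-0.1428, -0.247335, 1.28644)  len=1.4695

Chained into 1 loop(s):
  loop 1: 10 segments, perimeter = 5.5633
Total perimeter = 5.563

loops=1 perimeter=5.563


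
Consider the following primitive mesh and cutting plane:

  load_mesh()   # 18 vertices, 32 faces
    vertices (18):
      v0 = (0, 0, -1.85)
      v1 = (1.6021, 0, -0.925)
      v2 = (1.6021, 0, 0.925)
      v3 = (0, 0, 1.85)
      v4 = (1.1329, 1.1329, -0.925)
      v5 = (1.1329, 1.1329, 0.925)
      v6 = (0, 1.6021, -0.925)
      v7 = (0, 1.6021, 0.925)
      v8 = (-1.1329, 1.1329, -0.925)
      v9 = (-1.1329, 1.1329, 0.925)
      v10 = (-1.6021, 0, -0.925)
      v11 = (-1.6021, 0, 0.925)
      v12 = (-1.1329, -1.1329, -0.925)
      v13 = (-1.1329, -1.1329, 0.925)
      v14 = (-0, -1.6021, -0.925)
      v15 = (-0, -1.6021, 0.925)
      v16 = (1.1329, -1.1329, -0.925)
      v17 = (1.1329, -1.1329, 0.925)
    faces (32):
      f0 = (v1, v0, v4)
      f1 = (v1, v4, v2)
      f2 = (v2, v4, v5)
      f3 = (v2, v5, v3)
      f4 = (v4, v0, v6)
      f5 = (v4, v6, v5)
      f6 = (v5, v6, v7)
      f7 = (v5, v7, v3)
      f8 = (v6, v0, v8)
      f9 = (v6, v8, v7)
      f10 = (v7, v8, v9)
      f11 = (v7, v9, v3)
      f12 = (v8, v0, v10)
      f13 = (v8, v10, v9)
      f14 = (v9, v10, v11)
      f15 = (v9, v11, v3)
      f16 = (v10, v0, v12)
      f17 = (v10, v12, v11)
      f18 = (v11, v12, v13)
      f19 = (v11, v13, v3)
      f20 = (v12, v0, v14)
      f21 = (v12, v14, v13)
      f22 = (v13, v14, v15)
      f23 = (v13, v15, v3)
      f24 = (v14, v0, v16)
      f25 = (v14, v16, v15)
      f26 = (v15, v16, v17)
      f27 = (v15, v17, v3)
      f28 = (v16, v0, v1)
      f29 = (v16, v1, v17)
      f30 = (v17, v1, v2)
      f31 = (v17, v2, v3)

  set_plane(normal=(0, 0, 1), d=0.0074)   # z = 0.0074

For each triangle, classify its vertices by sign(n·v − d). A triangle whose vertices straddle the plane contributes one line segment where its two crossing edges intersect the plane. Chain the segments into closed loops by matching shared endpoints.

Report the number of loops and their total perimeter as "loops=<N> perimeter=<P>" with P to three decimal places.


Straddling triangles (16 of 32):
  (v1,v4,v2) [--+] → (1.36938, 0.561918, 0.0074)–(1.6021, 0, 0.0074)  len=0.6082
  (v2,v4,v5) [+-+] → (1.36938, 0.561918, 0.0074)–(1.1329, 1.1329, 0.0074)  len=0.6180
  (v4,v6,v5) [--+] → (0.570982, 1.36562, 0.0074)–(1.1329, 1.1329, 0.0074)  len=0.6082
  (v5,v6,v7) [+-+] → (0.570982, 1.36562, 0.0074)–(0, 1.6021, 0.0074)  len=0.6180
  (v6,v8,v7) [--+] → (-0.561918, 1.36938, 0.0074)–(0, 1.6021, 0.0074)  len=0.6082
  (v7,v8,v9) [+-+] → (-0.561918, 1.36938, 0.0074)–(-1.1329, 1.1329, 0.0074)  len=0.6180
  (v8,v10,v9) [--+] → (-1.36562, 0.570982, 0.0074)–(-1.1329, 1.1329, 0.0074)  len=0.6082
  (v9,v10,v11) [+-+] → (-1.36562, 0.570982, 0.0074)–(-1.6021, 0, 0.0074)  len=0.6180
  (v10,v12,v11) [--+] → (-1.36938, -0.561918, 0.0074)–(-1.6021, 0, 0.0074)  len=0.6082
  (v11,v12,v13) [+-+] → (-1.36938, -0.561918, 0.0074)–(-1.1329, -1.1329, 0.0074)  len=0.6180
  (v12,v14,v13) [--+] → (-0.570982, -1.36562, 0.0074)–(-1.1329, -1.1329, 0.0074)  len=0.6082
  (v13,v14,v15) [+-+] → (-0.570982, -1.36562, 0.0074)–(0, -1.6021, 0.0074)  len=0.6180
  (v14,v16,v15) [--+] → (0.561918, -1.36938, 0.0074)–(0, -1.6021, 0.0074)  len=0.6082
  (v15,v16,v17) [+-+] → (0.561918, -1.36938, 0.0074)–(1.1329, -1.1329, 0.0074)  len=0.6180
  (v16,v1,v17) [--+] → (1.36562, -0.570982, 0.0074)–(1.1329, -1.1329, 0.0074)  len=0.6082
  (v17,v1,v2) [+-+] → (1.36562, -0.570982, 0.0074)–(1.6021, 0, 0.0074)  len=0.6180

Chained into 1 loop(s):
  loop 1: 16 segments, perimeter = 9.8097
Total perimeter = 9.810

loops=1 perimeter=9.810


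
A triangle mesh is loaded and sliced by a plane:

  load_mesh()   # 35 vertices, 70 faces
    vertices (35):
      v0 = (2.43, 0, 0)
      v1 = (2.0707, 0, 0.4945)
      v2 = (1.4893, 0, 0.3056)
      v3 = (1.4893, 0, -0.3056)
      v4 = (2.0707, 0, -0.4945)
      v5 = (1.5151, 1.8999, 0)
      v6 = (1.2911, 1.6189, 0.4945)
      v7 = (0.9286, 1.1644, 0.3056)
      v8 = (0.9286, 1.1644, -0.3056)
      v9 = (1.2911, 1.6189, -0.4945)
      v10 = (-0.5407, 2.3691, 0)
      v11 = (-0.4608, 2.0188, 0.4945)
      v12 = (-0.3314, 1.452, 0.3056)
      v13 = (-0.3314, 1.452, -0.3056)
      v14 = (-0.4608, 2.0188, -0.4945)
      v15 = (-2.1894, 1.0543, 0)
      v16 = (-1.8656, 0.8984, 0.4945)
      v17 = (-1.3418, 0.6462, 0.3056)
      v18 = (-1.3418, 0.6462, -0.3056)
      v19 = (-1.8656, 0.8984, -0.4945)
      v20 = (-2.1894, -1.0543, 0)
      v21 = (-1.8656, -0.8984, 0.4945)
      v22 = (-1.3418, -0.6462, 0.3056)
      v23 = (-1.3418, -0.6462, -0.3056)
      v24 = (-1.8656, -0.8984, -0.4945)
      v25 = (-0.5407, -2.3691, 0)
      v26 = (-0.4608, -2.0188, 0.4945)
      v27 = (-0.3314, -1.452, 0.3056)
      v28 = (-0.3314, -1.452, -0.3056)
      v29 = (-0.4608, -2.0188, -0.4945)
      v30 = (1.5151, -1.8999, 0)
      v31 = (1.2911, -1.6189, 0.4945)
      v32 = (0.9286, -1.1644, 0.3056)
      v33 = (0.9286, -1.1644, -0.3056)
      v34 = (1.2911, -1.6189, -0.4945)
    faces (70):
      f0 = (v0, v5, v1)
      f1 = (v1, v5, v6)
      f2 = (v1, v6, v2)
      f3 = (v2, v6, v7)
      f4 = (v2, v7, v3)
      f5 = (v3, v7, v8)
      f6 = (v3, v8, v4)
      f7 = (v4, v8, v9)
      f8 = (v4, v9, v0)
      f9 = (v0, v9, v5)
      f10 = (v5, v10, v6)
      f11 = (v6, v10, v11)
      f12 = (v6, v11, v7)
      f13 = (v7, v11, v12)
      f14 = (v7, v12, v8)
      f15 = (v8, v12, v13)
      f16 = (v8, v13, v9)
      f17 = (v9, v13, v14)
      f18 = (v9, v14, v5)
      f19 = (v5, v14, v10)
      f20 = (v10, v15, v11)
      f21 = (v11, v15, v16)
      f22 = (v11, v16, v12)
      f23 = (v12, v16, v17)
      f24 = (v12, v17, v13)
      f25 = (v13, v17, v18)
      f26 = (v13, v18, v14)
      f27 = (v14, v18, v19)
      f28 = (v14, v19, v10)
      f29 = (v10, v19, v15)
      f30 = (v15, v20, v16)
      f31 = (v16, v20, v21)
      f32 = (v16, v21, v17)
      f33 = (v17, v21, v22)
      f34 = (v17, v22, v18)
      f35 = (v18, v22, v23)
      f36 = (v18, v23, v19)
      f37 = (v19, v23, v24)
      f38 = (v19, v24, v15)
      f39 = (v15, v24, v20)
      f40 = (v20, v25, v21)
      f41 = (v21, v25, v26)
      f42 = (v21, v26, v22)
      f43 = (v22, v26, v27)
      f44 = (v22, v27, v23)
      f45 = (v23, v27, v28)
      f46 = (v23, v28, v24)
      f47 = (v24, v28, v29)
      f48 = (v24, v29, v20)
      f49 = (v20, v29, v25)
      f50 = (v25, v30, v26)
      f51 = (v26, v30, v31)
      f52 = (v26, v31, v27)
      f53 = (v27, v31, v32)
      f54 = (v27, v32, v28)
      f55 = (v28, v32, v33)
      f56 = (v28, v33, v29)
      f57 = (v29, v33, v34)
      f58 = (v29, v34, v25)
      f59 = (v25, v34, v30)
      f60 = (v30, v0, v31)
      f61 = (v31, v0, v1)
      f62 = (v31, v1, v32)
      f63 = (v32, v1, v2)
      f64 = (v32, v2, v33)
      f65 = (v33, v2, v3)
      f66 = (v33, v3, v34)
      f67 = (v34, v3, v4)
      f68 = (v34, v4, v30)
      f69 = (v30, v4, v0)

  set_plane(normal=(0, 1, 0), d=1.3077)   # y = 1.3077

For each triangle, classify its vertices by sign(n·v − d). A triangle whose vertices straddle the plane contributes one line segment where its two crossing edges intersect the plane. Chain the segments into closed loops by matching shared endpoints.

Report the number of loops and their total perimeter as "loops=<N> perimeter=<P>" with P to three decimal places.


Straddling triangles (22 of 70):
  (v0,v5,v1) [-+-] → (1.80027, 1.3077, 0)–(1.68828, 1.3077, 0.154136)  len=0.1905
  (v1,v5,v6) [-++] → (1.68828, 1.3077, 0.154136)–(1.44096, 1.3077, 0.4945)  len=0.4207
  (v1,v6,v2) [-+-] → (1.44096, 1.3077, 0.4945)–(1.3292, 1.3077, 0.458188)  len=0.1175
  (v2,v6,v7) [-+-] → (1.3292, 1.3077, 0.458188)–(1.04289, 1.3077, 0.365159)  len=0.3010
  (v4,v8,v9) [--+] → (1.04289, 1.3077, -0.365159)–(1.44096, 1.3077, -0.4945)  len=0.4186
  (v4,v9,v0) [-+-] → (1.44096, 1.3077, -0.4945)–(1.51003, 1.3077, -0.399443)  len=0.1175
  (v0,v9,v5) [-++] → (1.51003, 1.3077, -0.399443)–(1.80027, 1.3077, 0)  len=0.4938
  (v6,v11,v7) [++-] → (0.69557, 1.3077, 0.337282)–(1.04289, 1.3077, 0.365159)  len=0.3484
  (v7,v11,v12) [-++] → (0.69557, 1.3077, 0.337282)–(0.300791, 1.3077, 0.3056)  len=0.3960
  (v7,v12,v8) [-+-] → (0.300791, 1.3077, 0.3056)–(0.300791, 1.3077, -0.00106259)  len=0.3067
  (v8,v12,v13) [-++] → (0.300791, 1.3077, -0.00106259)–(0.300791, 1.3077, -0.3056)  len=0.3045
  (v8,v13,v9) [-++] → (0.300791, 1.3077, -0.3056)–(1.04289, 1.3077, -0.365159)  len=0.7445
  (v10,v15,v11) [+-+] → (-1.87165, 1.3077, 0)–(-1.73525, 1.3077, 0.129918)  len=0.1884
  (v11,v15,v16) [+--] → (-1.73525, 1.3077, 0.129918)–(-1.3524, 1.3077, 0.4945)  len=0.5287
  (v11,v16,v12) [+-+] → (-1.3524, 1.3077, 0.4945)–(-0.731301, 1.3077, 0.354838)  len=0.6366
  (v12,v16,v17) [+--] → (-0.731301, 1.3077, 0.354838)–(-0.512339, 1.3077, 0.3056)  len=0.2244
  (v12,v17,v13) [+-+] → (-0.512339, 1.3077, 0.3056)–(-0.512339, 1.3077, -0.196148)  len=0.5017
  (v13,v17,v18) [+--] → (-0.512339, 1.3077, -0.196148)–(-0.512339, 1.3077, -0.3056)  len=0.1095
  (v13,v18,v14) [+-+] → (-0.512339, 1.3077, -0.3056)–(-0.917218, 1.3077, -0.396637)  len=0.4150
  (v14,v18,v19) [+--] → (-0.917218, 1.3077, -0.396637)–(-1.3524, 1.3077, -0.4945)  len=0.4461
  (v14,v19,v10) [+-+] → (-1.3524, 1.3077, -0.4945)–(-1.49688, 1.3077, -0.356879)  len=0.1995
  (v10,v19,v15) [+--] → (-1.49688, 1.3077, -0.356879)–(-1.87165, 1.3077, 0)  len=0.5175

Chained into 2 loop(s):
  loop 1: 12 segments, perimeter = 4.1598
  loop 2: 10 segments, perimeter = 3.7674
Total perimeter = 7.927

loops=2 perimeter=7.927


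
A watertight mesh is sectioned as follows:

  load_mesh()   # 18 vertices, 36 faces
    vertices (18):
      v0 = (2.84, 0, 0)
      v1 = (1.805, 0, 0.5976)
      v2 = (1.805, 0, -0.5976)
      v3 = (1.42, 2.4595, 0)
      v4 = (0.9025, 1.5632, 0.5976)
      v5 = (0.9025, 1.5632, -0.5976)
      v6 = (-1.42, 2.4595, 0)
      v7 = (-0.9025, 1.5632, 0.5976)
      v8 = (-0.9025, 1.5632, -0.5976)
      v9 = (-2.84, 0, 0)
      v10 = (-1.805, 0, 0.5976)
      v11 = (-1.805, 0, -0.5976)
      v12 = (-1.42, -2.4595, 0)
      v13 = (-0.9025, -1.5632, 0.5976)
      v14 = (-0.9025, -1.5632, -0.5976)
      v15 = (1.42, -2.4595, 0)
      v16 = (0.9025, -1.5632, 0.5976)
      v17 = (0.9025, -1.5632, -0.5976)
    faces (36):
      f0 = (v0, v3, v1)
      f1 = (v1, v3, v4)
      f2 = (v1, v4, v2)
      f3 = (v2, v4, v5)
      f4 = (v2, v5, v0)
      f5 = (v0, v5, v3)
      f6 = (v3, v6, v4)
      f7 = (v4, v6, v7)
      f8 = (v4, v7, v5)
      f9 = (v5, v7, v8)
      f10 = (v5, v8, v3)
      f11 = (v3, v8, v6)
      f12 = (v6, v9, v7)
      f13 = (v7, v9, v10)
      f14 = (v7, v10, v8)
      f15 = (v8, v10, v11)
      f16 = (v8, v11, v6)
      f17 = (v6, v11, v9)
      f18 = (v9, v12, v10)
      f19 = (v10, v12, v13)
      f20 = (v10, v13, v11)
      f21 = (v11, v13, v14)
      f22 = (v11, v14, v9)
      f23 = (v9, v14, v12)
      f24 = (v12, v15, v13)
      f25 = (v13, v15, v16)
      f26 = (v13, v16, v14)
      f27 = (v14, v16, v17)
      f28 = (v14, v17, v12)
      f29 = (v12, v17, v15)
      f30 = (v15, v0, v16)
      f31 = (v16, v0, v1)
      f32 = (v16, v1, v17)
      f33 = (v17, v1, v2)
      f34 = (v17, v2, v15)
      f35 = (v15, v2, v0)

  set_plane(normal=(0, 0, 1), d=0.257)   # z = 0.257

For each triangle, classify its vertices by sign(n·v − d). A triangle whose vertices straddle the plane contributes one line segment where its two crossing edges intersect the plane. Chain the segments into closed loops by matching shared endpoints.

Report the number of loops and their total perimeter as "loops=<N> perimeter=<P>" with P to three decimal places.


Straddling triangles (24 of 36):
  (v0,v3,v1) [--+] → (1.58557, 1.40178, 0.257)–(2.39489, 0, 0.257)  len=1.6186
  (v1,v3,v4) [+-+] → (1.58557, 1.40178, 0.257)–(1.19745, 2.07404, 0.257)  len=0.7763
  (v1,v4,v2) [++-] → (1.15969, 1.11773, 0.257)–(1.805, 0, 0.257)  len=1.2906
  (v2,v4,v5) [-+-] → (1.15969, 1.11773, 0.257)–(0.9025, 1.5632, 0.257)  len=0.5144
  (v3,v6,v4) [--+] → (-0.421201, 2.07404, 0.257)–(1.19745, 2.07404, 0.257)  len=1.6186
  (v4,v6,v7) [+-+] → (-0.421201, 2.07404, 0.257)–(-1.19745, 2.07404, 0.257)  len=0.7762
  (v4,v7,v5) [++-] → (-0.388123, 1.5632, 0.257)–(0.9025, 1.5632, 0.257)  len=1.2906
  (v5,v7,v8) [-+-] → (-0.388123, 1.5632, 0.257)–(-0.9025, 1.5632, 0.257)  len=0.5144
  (v6,v9,v7) [--+] → (-2.00677, 0.67226, 0.257)–(-1.19745, 2.07404, 0.257)  len=1.6186
  (v7,v9,v10) [+-+] → (-2.00677, 0.67226, 0.257)–(-2.39489, 0, 0.257)  len=0.7763
  (v7,v10,v8) [++-] → (-1.54781, 0.44547, 0.257)–(-0.9025, 1.5632, 0.257)  len=1.2906
  (v8,v10,v11) [-+-] → (-1.54781, 0.44547, 0.257)–(-1.805, 0, 0.257)  len=0.5144
  (v9,v12,v10) [--+] → (-1.58557, -1.40178, 0.257)–(-2.39489, 0, 0.257)  len=1.6186
  (v10,v12,v13) [+-+] → (-1.58557, -1.40178, 0.257)–(-1.19745, -2.07404, 0.257)  len=0.7763
  (v10,v13,v11) [++-] → (-1.15969, -1.11773, 0.257)–(-1.805, 0, 0.257)  len=1.2906
  (v11,v13,v14) [-+-] → (-1.15969, -1.11773, 0.257)–(-0.9025, -1.5632, 0.257)  len=0.5144
  (v12,v15,v13) [--+] → (0.421201, -2.07404, 0.257)–(-1.19745, -2.07404, 0.257)  len=1.6186
  (v13,v15,v16) [+-+] → (0.421201, -2.07404, 0.257)–(1.19745, -2.07404, 0.257)  len=0.7762
  (v13,v16,v14) [++-] → (0.388123, -1.5632, 0.257)–(-0.9025, -1.5632, 0.257)  len=1.2906
  (v14,v16,v17) [-+-] → (0.388123, -1.5632, 0.257)–(0.9025, -1.5632, 0.257)  len=0.5144
  (v15,v0,v16) [--+] → (2.00677, -0.67226, 0.257)–(1.19745, -2.07404, 0.257)  len=1.6186
  (v16,v0,v1) [+-+] → (2.00677, -0.67226, 0.257)–(2.39489, 0, 0.257)  len=0.7763
  (v16,v1,v17) [++-] → (1.54781, -0.44547, 0.257)–(0.9025, -1.5632, 0.257)  len=1.2906
  (v17,v1,v2) [-+-] → (1.54781, -0.44547, 0.257)–(1.805, 0, 0.257)  len=0.5144

Chained into 2 loop(s):
  loop 1: 12 segments, perimeter = 14.3694
  loop 2: 12 segments, perimeter = 10.8301
Total perimeter = 25.199

loops=2 perimeter=25.199


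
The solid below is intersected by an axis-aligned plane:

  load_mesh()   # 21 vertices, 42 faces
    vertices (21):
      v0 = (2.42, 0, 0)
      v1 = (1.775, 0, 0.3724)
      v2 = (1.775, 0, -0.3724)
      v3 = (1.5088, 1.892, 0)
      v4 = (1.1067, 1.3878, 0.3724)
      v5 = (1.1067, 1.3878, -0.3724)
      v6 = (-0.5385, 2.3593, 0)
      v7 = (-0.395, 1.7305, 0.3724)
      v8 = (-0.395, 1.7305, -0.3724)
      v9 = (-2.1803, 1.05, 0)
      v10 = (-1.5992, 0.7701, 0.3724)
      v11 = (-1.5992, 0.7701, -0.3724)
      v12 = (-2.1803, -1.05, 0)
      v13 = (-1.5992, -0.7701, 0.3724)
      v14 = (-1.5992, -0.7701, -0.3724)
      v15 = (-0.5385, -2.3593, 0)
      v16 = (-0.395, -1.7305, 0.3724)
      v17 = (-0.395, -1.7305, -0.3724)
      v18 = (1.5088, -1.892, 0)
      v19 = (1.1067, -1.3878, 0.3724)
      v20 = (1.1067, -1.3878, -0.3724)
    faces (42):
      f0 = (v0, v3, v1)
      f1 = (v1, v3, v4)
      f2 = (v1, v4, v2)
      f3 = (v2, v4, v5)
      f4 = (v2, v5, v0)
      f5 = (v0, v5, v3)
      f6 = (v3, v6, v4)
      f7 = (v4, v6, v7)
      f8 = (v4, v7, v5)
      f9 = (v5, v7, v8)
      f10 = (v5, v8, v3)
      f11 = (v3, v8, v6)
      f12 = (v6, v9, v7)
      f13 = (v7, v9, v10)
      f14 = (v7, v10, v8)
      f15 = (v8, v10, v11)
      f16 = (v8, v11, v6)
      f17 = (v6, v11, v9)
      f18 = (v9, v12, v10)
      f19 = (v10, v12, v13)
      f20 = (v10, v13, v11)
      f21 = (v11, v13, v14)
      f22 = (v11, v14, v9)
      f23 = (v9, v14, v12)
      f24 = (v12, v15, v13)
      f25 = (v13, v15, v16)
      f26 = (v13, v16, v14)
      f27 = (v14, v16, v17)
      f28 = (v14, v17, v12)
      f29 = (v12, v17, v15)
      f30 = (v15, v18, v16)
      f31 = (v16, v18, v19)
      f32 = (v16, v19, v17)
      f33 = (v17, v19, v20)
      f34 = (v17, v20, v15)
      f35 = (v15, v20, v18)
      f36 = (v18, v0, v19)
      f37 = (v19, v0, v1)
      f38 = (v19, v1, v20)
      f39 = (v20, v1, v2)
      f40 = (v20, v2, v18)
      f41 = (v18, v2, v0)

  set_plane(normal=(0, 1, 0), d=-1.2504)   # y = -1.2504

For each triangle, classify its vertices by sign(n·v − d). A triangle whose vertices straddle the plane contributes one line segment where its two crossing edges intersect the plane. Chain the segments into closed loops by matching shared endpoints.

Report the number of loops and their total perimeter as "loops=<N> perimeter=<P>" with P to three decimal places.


Straddling triangles (12 of 42):
  (v12,v15,v13) [+-+] → (-1.92901, -1.2504, 0)–(-1.27863, -1.2504, 0.25985)  len=0.7004
  (v13,v15,v16) [+--] → (-1.27863, -1.2504, 0.25985)–(-0.996975, -1.2504, 0.3724)  len=0.3033
  (v13,v16,v14) [+-+] → (-0.996975, -1.2504, 0.3724)–(-0.996975, -1.2504, 7.7551e-05)  len=0.3723
  (v14,v16,v17) [+--] → (-0.996975, -1.2504, 7.7551e-05)–(-0.996975, -1.2504, -0.3724)  len=0.3725
  (v14,v17,v12) [+-+] → (-0.996975, -1.2504, -0.3724)–(-1.65455, -1.2504, -0.109668)  len=0.7081
  (v12,v17,v15) [+--] → (-1.65455, -1.2504, -0.109668)–(-1.92901, -1.2504, 0)  len=0.2956
  (v18,v0,v19) [-+-] → (1.8178, -1.2504, 0)–(1.23672, -1.2504, 0.33553)  len=0.6710
  (v19,v0,v1) [-++] → (1.23672, -1.2504, 0.33553)–(1.17287, -1.2504, 0.3724)  len=0.0737
  (v19,v1,v20) [-+-] → (1.17287, -1.2504, 0.3724)–(1.17287, -1.2504, -0.298661)  len=0.6711
  (v20,v1,v2) [-++] → (1.17287, -1.2504, -0.298661)–(1.17287, -1.2504, -0.3724)  len=0.0737
  (v20,v2,v18) [-+-] → (1.17287, -1.2504, -0.3724)–(1.59907, -1.2504, -0.126285)  len=0.4922
  (v18,v2,v0) [-++] → (1.59907, -1.2504, -0.126285)–(1.8178, -1.2504, 0)  len=0.2526

Chained into 2 loop(s):
  loop 1: 6 segments, perimeter = 2.7522
  loop 2: 6 segments, perimeter = 2.2343
Total perimeter = 4.986

loops=2 perimeter=4.986
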